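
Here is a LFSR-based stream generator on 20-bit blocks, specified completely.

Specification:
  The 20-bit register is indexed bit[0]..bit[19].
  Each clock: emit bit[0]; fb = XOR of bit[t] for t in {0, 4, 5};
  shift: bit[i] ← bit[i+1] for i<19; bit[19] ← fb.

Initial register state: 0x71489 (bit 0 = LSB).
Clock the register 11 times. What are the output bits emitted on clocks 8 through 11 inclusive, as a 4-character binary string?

1001

reg_0 = 0x71489
clock 1: out=1, reg = 0xB8A44
clock 2: out=0, reg = 0x5C522
clock 3: out=0, reg = 0xAE291
clock 4: out=1, reg = 0x57148
clock 5: out=0, reg = 0x2B8A4
clock 6: out=0, reg = 0x95C52
clock 7: out=0, reg = 0xCAE29
clock 8: out=1, reg = 0x65714
clock 9: out=0, reg = 0xB2B8A
clock 10: out=0, reg = 0x595C5
clock 11: out=1, reg = 0xACAE2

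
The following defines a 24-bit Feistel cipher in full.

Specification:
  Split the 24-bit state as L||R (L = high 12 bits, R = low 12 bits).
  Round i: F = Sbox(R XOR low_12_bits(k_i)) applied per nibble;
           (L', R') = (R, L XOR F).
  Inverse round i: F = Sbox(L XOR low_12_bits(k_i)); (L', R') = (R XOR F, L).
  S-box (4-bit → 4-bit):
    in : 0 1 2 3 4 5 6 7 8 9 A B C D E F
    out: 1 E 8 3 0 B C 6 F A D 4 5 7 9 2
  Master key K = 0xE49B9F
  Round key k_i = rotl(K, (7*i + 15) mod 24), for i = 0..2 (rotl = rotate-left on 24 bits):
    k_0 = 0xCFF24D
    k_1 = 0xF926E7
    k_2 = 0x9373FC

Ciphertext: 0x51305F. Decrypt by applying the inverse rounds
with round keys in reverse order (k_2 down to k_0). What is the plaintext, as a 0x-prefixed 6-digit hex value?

0x1BE89E

s_0 = ciphertext = 0x51305F
s_1 = InvRound(s_0, k_2) = 0xCCD513
s_2 = InvRound(s_1, k_1) = 0x89ECCD
s_3 = InvRound(s_2, k_0) = 0x1BE89E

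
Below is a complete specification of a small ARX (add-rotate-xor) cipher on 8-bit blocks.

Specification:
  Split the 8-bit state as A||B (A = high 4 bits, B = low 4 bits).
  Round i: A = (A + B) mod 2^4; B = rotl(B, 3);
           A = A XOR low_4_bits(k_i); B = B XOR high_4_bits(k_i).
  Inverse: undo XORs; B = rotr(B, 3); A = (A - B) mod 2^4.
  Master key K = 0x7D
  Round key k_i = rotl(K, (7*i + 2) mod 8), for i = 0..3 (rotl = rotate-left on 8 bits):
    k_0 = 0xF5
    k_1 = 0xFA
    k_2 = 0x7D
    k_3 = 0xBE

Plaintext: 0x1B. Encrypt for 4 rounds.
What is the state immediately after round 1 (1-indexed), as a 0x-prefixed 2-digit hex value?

s_0 = plaintext = 0x1B
s_1 = Round(s_0, k_0) = 0x92
s_2 = Round(s_1, k_1) = 0x1E
s_3 = Round(s_2, k_2) = 0x20
s_4 = Round(s_3, k_3) = 0xCB

0x92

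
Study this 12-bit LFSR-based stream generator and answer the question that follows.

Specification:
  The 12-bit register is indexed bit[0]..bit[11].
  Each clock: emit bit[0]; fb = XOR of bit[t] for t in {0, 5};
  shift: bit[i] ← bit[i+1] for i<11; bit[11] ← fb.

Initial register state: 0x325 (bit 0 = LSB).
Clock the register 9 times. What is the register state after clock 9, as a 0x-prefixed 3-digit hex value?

reg_0 = 0x325
clock 1: out=1, reg = 0x192
clock 2: out=0, reg = 0x0C9
clock 3: out=1, reg = 0x864
clock 4: out=0, reg = 0xC32
clock 5: out=0, reg = 0xE19
clock 6: out=1, reg = 0xF0C
clock 7: out=0, reg = 0x786
clock 8: out=0, reg = 0x3C3
clock 9: out=1, reg = 0x9E1

0x9E1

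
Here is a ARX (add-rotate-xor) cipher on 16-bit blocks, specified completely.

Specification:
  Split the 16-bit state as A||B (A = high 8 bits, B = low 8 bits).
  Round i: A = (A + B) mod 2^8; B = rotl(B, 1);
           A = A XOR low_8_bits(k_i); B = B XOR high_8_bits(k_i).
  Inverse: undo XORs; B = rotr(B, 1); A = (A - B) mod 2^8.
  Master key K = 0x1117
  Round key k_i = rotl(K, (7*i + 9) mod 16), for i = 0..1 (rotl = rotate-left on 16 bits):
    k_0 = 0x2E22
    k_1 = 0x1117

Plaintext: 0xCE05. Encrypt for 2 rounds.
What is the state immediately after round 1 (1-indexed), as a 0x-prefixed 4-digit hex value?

s_0 = plaintext = 0xCE05
s_1 = Round(s_0, k_0) = 0xF124
s_2 = Round(s_1, k_1) = 0x0259

0xF124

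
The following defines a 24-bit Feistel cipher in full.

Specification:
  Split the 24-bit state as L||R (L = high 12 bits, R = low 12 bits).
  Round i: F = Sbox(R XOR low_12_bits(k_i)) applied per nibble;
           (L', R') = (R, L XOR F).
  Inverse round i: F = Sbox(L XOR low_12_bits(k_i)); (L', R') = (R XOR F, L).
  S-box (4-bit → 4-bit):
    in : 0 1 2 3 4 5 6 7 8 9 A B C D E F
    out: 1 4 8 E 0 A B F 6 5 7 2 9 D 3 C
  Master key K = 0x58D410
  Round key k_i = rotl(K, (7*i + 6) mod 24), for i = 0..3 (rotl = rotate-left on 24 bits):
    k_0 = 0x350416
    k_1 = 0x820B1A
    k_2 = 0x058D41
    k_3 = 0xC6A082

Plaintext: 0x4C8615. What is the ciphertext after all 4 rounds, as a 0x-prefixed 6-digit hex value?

0xC4B019

s_0 = plaintext = 0x4C8615
s_1 = Round(s_0, k_0) = 0x615CD6
s_2 = Round(s_1, k_1) = 0xCD698C
s_3 = Round(s_2, k_2) = 0x98CC4B
s_4 = Round(s_3, k_3) = 0xC4B019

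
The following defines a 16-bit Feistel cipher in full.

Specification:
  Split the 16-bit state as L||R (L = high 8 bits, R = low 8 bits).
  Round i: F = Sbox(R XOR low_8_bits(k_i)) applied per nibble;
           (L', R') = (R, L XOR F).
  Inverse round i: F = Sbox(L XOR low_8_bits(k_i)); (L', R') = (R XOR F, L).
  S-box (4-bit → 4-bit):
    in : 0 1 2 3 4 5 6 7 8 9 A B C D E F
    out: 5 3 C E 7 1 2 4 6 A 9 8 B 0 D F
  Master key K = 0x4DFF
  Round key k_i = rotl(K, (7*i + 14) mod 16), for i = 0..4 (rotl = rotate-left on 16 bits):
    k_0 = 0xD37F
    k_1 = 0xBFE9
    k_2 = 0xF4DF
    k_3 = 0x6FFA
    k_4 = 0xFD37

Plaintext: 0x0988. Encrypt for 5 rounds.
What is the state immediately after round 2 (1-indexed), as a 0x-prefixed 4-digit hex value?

0xFDBF

s_0 = plaintext = 0x0988
s_1 = Round(s_0, k_0) = 0x88FD
s_2 = Round(s_1, k_1) = 0xFDBF
s_3 = Round(s_2, k_2) = 0xBFD8
s_4 = Round(s_3, k_3) = 0xD873
s_5 = Round(s_4, k_4) = 0x73AF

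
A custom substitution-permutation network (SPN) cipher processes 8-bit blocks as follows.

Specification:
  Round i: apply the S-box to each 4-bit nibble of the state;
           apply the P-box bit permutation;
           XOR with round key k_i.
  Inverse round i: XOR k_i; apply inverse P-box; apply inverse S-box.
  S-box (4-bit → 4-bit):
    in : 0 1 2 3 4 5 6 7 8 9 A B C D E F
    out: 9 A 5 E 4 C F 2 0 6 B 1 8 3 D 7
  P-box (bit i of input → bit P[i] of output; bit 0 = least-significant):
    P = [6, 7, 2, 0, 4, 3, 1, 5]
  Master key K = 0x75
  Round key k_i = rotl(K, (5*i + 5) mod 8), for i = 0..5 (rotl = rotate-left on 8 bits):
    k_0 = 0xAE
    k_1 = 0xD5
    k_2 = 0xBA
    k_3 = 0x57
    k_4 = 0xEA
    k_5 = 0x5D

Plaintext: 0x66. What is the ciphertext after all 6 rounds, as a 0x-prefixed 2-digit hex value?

0xB2

s_0 = plaintext = 0x66
s_1 = Round(s_0, k_0) = 0x51
s_2 = Round(s_1, k_1) = 0x76
s_3 = Round(s_2, k_2) = 0x77
s_4 = Round(s_3, k_3) = 0xDF
s_5 = Round(s_4, k_4) = 0x36
s_6 = Round(s_5, k_5) = 0xB2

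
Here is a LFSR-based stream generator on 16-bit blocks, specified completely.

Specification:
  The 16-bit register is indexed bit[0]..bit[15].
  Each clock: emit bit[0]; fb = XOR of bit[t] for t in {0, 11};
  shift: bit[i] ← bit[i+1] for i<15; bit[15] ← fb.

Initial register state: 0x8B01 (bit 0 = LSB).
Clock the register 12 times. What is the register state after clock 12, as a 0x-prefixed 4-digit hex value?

0x9108

reg_0 = 0x8B01
clock 1: out=1, reg = 0x4580
clock 2: out=0, reg = 0x22C0
clock 3: out=0, reg = 0x1160
clock 4: out=0, reg = 0x08B0
clock 5: out=0, reg = 0x8458
clock 6: out=0, reg = 0x422C
clock 7: out=0, reg = 0x2116
clock 8: out=0, reg = 0x108B
clock 9: out=1, reg = 0x8845
clock 10: out=1, reg = 0x4422
clock 11: out=0, reg = 0x2211
clock 12: out=1, reg = 0x9108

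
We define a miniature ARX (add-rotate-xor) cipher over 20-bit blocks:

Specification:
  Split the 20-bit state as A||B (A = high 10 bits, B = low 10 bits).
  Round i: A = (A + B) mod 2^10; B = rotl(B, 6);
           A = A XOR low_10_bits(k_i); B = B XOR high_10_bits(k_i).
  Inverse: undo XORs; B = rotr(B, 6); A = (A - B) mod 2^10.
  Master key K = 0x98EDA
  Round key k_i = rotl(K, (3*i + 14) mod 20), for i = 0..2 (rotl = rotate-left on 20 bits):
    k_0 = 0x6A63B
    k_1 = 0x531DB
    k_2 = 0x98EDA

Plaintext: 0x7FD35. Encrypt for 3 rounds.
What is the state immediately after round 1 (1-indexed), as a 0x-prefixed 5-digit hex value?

0x43CFA

s_0 = plaintext = 0x7FD35
s_1 = Round(s_0, k_0) = 0x43CFA
s_2 = Round(s_1, k_1) = 0xF4BC3
s_3 = Round(s_2, k_2) = 0x53E9F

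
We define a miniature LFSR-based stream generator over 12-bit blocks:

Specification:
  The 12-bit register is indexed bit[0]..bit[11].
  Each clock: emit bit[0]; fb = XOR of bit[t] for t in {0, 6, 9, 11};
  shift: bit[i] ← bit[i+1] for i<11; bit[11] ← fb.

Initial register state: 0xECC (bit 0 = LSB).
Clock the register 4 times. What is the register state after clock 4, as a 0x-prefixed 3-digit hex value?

reg_0 = 0xECC
clock 1: out=0, reg = 0xF66
clock 2: out=0, reg = 0xFB3
clock 3: out=1, reg = 0xFD9
clock 4: out=1, reg = 0x7EC

0x7EC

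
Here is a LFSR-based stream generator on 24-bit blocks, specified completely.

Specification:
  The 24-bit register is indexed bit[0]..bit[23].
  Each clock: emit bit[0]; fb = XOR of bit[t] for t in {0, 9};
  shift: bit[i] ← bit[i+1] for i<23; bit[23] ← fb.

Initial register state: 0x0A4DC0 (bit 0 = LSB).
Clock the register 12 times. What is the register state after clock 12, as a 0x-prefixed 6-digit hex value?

0x8E60A4

reg_0 = 0x0A4DC0
clock 1: out=0, reg = 0x0526E0
clock 2: out=0, reg = 0x829370
clock 3: out=0, reg = 0xC149B8
clock 4: out=0, reg = 0x60A4DC
clock 5: out=0, reg = 0x30526E
clock 6: out=0, reg = 0x982937
clock 7: out=1, reg = 0xCC149B
clock 8: out=1, reg = 0xE60A4D
clock 9: out=1, reg = 0x730526
clock 10: out=0, reg = 0x398293
clock 11: out=1, reg = 0x1CC149
clock 12: out=1, reg = 0x8E60A4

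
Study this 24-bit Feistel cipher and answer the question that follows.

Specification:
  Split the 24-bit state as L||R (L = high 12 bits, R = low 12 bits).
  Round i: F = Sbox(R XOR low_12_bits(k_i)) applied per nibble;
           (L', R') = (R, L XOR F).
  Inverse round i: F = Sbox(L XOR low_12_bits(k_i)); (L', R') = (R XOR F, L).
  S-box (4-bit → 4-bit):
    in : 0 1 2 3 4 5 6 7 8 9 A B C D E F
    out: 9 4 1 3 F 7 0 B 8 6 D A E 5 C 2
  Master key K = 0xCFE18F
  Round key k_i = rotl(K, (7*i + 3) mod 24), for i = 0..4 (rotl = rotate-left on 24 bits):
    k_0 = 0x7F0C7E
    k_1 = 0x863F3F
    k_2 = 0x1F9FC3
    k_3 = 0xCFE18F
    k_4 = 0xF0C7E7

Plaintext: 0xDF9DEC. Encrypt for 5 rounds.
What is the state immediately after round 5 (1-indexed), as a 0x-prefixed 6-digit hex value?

s_0 = plaintext = 0xDF9DEC
s_1 = Round(s_0, k_0) = 0xDEC998
s_2 = Round(s_1, k_1) = 0x998D37
s_3 = Round(s_2, k_2) = 0xD378B7
s_4 = Round(s_3, k_3) = 0x8B7B0F
s_5 = Round(s_4, k_4) = 0xB0F67F

0xB0F67F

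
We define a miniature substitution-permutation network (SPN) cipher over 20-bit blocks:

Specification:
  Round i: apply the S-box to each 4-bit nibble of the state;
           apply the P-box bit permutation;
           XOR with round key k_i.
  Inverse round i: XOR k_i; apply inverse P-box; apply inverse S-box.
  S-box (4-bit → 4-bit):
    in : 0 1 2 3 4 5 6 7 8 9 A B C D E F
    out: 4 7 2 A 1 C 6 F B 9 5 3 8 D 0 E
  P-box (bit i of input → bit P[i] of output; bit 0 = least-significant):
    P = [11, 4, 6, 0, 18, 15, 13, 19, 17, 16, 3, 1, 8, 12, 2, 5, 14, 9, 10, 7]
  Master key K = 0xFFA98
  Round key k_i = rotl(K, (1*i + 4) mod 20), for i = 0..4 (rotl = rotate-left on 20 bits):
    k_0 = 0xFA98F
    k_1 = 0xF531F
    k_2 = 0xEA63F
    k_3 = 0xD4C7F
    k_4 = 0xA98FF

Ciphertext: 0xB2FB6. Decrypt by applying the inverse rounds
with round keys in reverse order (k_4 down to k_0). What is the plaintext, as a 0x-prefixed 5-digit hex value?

s_0 = ciphertext = 0xB2FB6
s_1 = InvRound(s_0, k_4) = 0x6B665
s_2 = InvRound(s_1, k_3) = 0xB27FB
s_3 = InvRound(s_2, k_2) = 0xCA2B0
s_4 = InvRound(s_3, k_1) = 0x9776C
s_5 = InvRound(s_4, k_0) = 0x739BD

0x739BD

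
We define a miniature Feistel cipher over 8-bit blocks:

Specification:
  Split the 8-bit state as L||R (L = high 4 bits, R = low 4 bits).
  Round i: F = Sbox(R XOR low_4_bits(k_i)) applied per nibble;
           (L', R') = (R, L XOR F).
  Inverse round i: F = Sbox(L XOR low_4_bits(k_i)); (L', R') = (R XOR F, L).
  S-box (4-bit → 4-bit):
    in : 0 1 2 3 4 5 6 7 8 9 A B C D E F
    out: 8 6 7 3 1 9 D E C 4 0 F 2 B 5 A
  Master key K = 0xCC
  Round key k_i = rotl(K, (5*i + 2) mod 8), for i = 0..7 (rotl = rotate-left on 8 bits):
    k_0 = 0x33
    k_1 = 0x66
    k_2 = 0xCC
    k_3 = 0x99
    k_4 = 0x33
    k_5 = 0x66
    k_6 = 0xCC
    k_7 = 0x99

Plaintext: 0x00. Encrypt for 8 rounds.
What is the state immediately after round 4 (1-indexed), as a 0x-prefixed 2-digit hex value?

s_0 = plaintext = 0x00
s_1 = Round(s_0, k_0) = 0x03
s_2 = Round(s_1, k_1) = 0x39
s_3 = Round(s_2, k_2) = 0x9A
s_4 = Round(s_3, k_3) = 0xAA
s_5 = Round(s_4, k_4) = 0xAE
s_6 = Round(s_5, k_5) = 0xE6
s_7 = Round(s_6, k_6) = 0x6E
s_8 = Round(s_7, k_7) = 0xE8

0xAA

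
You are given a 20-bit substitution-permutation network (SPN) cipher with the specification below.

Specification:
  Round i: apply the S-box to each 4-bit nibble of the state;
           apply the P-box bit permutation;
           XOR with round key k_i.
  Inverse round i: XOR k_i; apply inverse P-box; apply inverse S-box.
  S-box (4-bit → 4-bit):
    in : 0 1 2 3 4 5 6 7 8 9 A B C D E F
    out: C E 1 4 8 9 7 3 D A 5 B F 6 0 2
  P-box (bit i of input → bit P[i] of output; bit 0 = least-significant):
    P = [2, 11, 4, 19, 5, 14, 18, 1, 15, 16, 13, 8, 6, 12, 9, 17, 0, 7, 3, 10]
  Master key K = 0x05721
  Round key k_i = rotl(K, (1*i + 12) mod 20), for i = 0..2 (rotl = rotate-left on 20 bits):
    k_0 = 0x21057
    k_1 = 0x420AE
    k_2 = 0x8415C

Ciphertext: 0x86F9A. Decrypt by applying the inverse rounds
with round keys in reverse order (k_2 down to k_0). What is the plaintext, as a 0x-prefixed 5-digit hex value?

0x7688D

s_0 = ciphertext = 0x86F9A
s_1 = InvRound(s_0, k_2) = 0x9A347
s_2 = InvRound(s_1, k_1) = 0x6ABA4
s_3 = InvRound(s_2, k_0) = 0x7688D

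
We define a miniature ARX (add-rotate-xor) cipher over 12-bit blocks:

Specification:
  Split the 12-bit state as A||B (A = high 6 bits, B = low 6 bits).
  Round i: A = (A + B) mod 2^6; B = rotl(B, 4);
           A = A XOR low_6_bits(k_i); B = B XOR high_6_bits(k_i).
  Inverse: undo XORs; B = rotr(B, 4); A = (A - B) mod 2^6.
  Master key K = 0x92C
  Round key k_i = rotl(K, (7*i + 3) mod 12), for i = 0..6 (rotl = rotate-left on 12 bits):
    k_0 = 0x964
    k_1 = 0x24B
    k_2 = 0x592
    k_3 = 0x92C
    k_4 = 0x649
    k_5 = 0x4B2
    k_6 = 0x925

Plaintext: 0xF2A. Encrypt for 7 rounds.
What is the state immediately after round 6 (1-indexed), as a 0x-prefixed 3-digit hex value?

0x6AE

s_0 = plaintext = 0xF2A
s_1 = Round(s_0, k_0) = 0x08F
s_2 = Round(s_1, k_1) = 0x6BA
s_3 = Round(s_2, k_2) = 0x1B8
s_4 = Round(s_3, k_3) = 0x4AA
s_5 = Round(s_4, k_4) = 0xD73
s_6 = Round(s_5, k_5) = 0x6AE
s_7 = Round(s_6, k_6) = 0xB4F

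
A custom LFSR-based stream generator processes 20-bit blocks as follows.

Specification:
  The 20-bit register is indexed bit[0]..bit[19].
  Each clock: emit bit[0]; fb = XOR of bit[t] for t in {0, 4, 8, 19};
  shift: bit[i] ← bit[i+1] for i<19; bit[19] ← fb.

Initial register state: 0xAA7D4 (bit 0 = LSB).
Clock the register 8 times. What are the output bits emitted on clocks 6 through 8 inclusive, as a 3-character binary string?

reg_0 = 0xAA7D4
clock 1: out=0, reg = 0xD53EA
clock 2: out=0, reg = 0x6A9F5
clock 3: out=1, reg = 0xB54FA
clock 4: out=0, reg = 0x5AA7D
clock 5: out=1, reg = 0x2D53E
clock 6: out=0, reg = 0x16A9F
clock 7: out=1, reg = 0x0B54F
clock 8: out=1, reg = 0x05AA7

011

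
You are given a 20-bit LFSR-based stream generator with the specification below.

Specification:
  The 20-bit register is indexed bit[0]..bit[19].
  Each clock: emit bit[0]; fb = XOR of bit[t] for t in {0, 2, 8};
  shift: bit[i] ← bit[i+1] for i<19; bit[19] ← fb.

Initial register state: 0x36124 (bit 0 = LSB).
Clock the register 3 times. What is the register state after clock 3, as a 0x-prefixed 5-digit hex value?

reg_0 = 0x36124
clock 1: out=0, reg = 0x1B092
clock 2: out=0, reg = 0x0D849
clock 3: out=1, reg = 0x86C24

0x86C24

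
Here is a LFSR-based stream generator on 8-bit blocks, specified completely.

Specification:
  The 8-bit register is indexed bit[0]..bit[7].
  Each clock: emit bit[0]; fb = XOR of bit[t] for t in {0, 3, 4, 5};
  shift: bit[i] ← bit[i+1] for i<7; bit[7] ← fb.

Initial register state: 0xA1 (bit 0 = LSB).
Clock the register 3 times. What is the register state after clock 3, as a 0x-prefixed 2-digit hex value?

reg_0 = 0xA1
clock 1: out=1, reg = 0x50
clock 2: out=0, reg = 0xA8
clock 3: out=0, reg = 0x54

0x54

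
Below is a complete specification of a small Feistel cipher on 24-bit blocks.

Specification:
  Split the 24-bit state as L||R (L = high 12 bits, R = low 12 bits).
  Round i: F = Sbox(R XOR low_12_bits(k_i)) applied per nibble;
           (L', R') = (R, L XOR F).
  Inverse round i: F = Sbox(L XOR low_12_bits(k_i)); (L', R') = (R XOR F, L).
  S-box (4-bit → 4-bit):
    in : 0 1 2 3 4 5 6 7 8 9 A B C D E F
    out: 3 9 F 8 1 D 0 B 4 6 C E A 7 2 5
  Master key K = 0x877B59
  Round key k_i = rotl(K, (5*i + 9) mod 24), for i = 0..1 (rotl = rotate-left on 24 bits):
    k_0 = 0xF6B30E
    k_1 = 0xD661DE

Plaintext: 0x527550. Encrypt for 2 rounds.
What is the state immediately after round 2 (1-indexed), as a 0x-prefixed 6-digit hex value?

0x5F54AE

s_0 = plaintext = 0x527550
s_1 = Round(s_0, k_0) = 0x5505F5
s_2 = Round(s_1, k_1) = 0x5F54AE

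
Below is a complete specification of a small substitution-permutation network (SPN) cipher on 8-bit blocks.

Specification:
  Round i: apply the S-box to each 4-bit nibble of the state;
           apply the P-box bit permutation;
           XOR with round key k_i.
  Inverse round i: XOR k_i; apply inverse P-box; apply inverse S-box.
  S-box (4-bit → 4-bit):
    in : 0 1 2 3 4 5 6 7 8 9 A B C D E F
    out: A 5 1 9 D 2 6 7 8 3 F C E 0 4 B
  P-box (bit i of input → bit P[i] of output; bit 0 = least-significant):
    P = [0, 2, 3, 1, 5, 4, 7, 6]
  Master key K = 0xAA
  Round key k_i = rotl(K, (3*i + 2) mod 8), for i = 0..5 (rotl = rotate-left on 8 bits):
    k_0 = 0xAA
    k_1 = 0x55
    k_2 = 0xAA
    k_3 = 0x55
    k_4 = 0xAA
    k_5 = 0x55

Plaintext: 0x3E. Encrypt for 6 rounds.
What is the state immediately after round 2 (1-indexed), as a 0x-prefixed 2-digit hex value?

s_0 = plaintext = 0x3E
s_1 = Round(s_0, k_0) = 0xC2
s_2 = Round(s_1, k_1) = 0x84
s_3 = Round(s_2, k_2) = 0xE1
s_4 = Round(s_3, k_3) = 0xDC
s_5 = Round(s_4, k_4) = 0xA4
s_6 = Round(s_5, k_5) = 0xAE

0x84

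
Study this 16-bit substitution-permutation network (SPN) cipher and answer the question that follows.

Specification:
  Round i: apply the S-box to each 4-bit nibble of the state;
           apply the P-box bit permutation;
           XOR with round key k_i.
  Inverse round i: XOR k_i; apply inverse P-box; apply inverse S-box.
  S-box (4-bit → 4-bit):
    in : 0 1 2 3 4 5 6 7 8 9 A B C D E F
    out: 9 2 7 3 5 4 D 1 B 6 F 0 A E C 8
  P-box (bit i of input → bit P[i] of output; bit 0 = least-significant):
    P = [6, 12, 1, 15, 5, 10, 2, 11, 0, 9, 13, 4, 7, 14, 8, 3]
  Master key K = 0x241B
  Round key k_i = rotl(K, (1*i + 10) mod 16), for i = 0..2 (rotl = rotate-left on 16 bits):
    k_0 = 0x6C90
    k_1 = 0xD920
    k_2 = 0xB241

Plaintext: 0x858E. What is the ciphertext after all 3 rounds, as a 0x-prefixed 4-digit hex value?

0x9CDD

s_0 = plaintext = 0x858E
s_1 = Round(s_0, k_0) = 0x803A
s_2 = Round(s_1, k_1) = 0x0DDB
s_3 = Round(s_2, k_2) = 0x9CDD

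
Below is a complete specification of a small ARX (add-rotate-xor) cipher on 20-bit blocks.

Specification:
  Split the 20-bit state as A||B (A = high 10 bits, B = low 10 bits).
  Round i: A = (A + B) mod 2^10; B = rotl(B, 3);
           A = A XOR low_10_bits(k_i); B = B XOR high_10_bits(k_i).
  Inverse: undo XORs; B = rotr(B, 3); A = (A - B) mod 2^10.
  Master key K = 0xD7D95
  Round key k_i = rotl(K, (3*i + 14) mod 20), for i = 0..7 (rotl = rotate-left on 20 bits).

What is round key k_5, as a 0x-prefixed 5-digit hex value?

K = 0xD7D95
k_0 = rotl(K, (3*0+14) mod 20) = rotl(K, 14) = 0x575F6
k_1 = rotl(K, (3*1+14) mod 20) = rotl(K, 17) = 0xBAFB2
k_2 = rotl(K, (3*2+14) mod 20) = rotl(K, 0) = 0xD7D95
k_3 = rotl(K, (3*3+14) mod 20) = rotl(K, 3) = 0xBECAE
k_4 = rotl(K, (3*4+14) mod 20) = rotl(K, 6) = 0xF6575
k_5 = rotl(K, (3*5+14) mod 20) = rotl(K, 9) = 0xB2BAF

0xB2BAF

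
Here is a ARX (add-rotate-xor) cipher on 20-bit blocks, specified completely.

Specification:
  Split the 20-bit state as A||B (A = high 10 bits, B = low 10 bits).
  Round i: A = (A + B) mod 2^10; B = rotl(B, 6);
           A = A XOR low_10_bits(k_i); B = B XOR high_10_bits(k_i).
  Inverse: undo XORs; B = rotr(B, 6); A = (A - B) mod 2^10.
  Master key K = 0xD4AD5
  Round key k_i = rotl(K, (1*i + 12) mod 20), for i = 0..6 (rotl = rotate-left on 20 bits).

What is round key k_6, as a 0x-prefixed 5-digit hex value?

0x752B5

K = 0xD4AD5
k_0 = rotl(K, (1*0+12) mod 20) = rotl(K, 12) = 0xD5D4A
k_1 = rotl(K, (1*1+12) mod 20) = rotl(K, 13) = 0xABA95
k_2 = rotl(K, (1*2+12) mod 20) = rotl(K, 14) = 0x5752B
k_3 = rotl(K, (1*3+12) mod 20) = rotl(K, 15) = 0xAEA56
k_4 = rotl(K, (1*4+12) mod 20) = rotl(K, 16) = 0x5D4AD
k_5 = rotl(K, (1*5+12) mod 20) = rotl(K, 17) = 0xBA95A
k_6 = rotl(K, (1*6+12) mod 20) = rotl(K, 18) = 0x752B5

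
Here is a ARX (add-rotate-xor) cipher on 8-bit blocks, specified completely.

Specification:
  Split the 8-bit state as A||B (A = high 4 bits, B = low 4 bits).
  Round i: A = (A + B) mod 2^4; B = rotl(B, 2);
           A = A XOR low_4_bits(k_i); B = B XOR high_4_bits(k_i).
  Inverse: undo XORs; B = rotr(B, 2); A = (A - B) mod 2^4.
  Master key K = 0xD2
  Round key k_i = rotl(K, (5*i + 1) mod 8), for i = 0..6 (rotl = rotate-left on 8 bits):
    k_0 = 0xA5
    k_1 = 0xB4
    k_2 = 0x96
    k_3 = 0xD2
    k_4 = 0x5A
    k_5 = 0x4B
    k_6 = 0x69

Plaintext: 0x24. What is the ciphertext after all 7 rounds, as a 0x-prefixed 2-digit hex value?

s_0 = plaintext = 0x24
s_1 = Round(s_0, k_0) = 0x3B
s_2 = Round(s_1, k_1) = 0xA5
s_3 = Round(s_2, k_2) = 0x9C
s_4 = Round(s_3, k_3) = 0x7E
s_5 = Round(s_4, k_4) = 0xFE
s_6 = Round(s_5, k_5) = 0x6F
s_7 = Round(s_6, k_6) = 0xC9

0xC9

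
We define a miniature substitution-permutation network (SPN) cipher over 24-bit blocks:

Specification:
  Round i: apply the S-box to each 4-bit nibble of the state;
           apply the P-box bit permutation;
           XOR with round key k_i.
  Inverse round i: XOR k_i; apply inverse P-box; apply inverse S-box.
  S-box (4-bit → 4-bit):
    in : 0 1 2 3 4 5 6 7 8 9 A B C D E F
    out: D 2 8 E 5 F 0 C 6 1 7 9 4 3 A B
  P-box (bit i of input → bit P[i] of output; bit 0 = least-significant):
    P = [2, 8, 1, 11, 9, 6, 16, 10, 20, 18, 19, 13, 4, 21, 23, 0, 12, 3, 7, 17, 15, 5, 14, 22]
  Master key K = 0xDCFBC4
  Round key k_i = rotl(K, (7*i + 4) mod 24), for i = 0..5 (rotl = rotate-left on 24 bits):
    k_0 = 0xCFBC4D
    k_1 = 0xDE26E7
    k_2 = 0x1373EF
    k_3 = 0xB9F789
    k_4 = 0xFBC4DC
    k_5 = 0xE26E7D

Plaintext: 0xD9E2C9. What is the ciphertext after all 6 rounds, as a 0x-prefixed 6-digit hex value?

s_0 = plaintext = 0xD9E2C9
s_1 = Round(s_0, k_0) = 0xEE0C68
s_2 = Round(s_1, k_1) = 0x1427DC
s_3 = Round(s_2, k_2) = 0x1B410C
s_4 = Round(s_3, k_3) = 0x3EE1BB
s_5 = Round(s_4, k_4) = 0x9D8AF1
s_6 = Round(s_5, k_5) = 0x5EF935

0x5EF935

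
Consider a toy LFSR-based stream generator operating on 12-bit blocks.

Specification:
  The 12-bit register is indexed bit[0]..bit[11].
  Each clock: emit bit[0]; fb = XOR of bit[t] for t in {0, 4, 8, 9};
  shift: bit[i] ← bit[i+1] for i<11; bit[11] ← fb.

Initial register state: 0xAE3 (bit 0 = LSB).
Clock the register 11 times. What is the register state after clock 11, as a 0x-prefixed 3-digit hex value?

0x1E5

reg_0 = 0xAE3
clock 1: out=1, reg = 0x571
clock 2: out=1, reg = 0xAB8
clock 3: out=0, reg = 0x55C
clock 4: out=0, reg = 0x2AE
clock 5: out=0, reg = 0x957
clock 6: out=1, reg = 0xCAB
clock 7: out=1, reg = 0xE55
clock 8: out=1, reg = 0xF2A
clock 9: out=0, reg = 0x795
clock 10: out=1, reg = 0x3CA
clock 11: out=0, reg = 0x1E5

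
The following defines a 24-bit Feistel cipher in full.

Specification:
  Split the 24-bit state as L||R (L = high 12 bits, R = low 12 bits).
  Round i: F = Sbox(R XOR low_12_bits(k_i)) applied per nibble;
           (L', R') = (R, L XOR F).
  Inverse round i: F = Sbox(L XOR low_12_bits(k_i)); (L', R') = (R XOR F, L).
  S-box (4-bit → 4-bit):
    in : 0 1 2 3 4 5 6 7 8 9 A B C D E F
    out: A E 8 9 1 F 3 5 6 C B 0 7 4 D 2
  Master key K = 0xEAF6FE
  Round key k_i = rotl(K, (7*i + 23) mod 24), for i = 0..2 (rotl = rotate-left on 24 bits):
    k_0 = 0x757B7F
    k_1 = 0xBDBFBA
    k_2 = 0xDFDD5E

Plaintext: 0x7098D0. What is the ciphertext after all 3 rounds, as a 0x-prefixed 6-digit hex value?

s_0 = plaintext = 0x7098D0
s_1 = Round(s_0, k_0) = 0x8D0EBB
s_2 = Round(s_1, k_1) = 0xEBB67E
s_3 = Round(s_2, k_2) = 0x67EE31

0x67EE31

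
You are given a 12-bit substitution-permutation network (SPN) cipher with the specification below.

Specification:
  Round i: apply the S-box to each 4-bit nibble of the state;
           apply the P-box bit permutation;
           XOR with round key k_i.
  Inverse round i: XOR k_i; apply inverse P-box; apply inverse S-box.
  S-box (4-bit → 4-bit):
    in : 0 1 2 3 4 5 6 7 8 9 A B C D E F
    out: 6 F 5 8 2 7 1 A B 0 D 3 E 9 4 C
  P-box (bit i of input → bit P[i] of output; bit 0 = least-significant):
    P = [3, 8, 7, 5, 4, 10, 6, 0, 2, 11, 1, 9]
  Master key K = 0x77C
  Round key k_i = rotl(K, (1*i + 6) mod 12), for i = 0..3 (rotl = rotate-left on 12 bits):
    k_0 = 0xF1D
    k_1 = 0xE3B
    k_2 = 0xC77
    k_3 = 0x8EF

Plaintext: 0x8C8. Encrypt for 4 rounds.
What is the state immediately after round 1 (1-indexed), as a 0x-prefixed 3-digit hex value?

0x070

s_0 = plaintext = 0x8C8
s_1 = Round(s_0, k_0) = 0x070
s_2 = Round(s_1, k_1) = 0x3B8
s_3 = Round(s_2, k_2) = 0xB4F
s_4 = Round(s_3, k_3) = 0x44B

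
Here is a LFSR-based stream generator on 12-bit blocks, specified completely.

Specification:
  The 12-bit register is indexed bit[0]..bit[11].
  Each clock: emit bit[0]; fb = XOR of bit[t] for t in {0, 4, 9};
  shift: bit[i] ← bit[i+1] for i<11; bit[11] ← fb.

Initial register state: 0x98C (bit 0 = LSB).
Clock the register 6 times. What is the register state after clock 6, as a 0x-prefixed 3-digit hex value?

0x426

reg_0 = 0x98C
clock 1: out=0, reg = 0x4C6
clock 2: out=0, reg = 0x263
clock 3: out=1, reg = 0x131
clock 4: out=1, reg = 0x098
clock 5: out=0, reg = 0x84C
clock 6: out=0, reg = 0x426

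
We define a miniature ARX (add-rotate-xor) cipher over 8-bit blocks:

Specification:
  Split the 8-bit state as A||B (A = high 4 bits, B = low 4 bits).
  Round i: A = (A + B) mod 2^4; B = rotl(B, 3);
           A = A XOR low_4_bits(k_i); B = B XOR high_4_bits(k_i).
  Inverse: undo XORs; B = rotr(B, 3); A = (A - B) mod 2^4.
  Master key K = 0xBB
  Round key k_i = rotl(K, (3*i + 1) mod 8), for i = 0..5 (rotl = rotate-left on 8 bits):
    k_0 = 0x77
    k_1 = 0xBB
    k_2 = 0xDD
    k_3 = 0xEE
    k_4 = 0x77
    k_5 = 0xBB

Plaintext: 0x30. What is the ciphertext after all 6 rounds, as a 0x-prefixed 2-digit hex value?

0x10

s_0 = plaintext = 0x30
s_1 = Round(s_0, k_0) = 0x47
s_2 = Round(s_1, k_1) = 0x00
s_3 = Round(s_2, k_2) = 0xDD
s_4 = Round(s_3, k_3) = 0x40
s_5 = Round(s_4, k_4) = 0x37
s_6 = Round(s_5, k_5) = 0x10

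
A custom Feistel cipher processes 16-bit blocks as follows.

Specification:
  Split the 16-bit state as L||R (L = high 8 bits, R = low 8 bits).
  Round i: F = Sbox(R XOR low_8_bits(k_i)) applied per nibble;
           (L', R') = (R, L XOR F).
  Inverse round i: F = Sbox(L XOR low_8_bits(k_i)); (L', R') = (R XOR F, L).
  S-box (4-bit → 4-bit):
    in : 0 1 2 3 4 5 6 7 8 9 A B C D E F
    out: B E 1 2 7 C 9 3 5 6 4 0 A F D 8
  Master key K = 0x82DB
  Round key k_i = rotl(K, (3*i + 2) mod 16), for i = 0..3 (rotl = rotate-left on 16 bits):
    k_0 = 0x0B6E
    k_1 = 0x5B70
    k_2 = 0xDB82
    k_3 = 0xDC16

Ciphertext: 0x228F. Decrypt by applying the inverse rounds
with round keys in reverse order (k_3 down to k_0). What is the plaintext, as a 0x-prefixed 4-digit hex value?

s_0 = ciphertext = 0x228F
s_1 = InvRound(s_0, k_3) = 0xA822
s_2 = InvRound(s_1, k_2) = 0x36A8
s_3 = InvRound(s_2, k_1) = 0xD136
s_4 = InvRound(s_3, k_0) = 0x3ED1

0x3ED1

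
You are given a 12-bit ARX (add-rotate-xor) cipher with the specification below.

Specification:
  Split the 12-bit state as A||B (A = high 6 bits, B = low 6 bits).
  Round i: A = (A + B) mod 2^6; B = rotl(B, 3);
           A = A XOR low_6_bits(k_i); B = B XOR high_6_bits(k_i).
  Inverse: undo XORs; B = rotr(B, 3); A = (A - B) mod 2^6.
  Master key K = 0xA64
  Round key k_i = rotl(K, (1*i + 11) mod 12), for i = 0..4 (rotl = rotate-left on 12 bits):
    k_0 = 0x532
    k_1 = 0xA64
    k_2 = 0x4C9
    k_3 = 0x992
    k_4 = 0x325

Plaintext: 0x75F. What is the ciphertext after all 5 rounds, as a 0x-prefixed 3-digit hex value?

0x289

s_0 = plaintext = 0x75F
s_1 = Round(s_0, k_0) = 0x3AF
s_2 = Round(s_1, k_1) = 0x654
s_3 = Round(s_2, k_2) = 0x931
s_4 = Round(s_3, k_3) = 0x1E8
s_5 = Round(s_4, k_4) = 0x289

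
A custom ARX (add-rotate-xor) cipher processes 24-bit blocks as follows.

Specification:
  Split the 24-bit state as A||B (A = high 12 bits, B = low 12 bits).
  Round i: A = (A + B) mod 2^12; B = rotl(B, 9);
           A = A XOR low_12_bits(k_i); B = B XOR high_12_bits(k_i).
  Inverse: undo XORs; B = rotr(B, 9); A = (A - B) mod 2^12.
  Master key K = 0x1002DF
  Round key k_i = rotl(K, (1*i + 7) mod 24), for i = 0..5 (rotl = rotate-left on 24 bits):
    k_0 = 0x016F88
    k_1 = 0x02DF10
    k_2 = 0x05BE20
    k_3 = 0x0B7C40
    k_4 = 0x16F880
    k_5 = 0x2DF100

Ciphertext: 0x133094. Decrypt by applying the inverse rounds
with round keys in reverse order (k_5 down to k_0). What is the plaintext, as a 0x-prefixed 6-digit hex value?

s_0 = ciphertext = 0x133094
s_1 = InvRound(s_0, k_5) = 0xDDA259
s_2 = InvRound(s_1, k_4) = 0xBA99B1
s_3 = InvRound(s_2, k_3) = 0xFB5834
s_4 = InvRound(s_3, k_2) = 0xE1937C
s_5 = InvRound(s_4, k_1) = 0x680A89
s_6 = InvRound(s_5, k_0) = 0x40B4FD

0x40B4FD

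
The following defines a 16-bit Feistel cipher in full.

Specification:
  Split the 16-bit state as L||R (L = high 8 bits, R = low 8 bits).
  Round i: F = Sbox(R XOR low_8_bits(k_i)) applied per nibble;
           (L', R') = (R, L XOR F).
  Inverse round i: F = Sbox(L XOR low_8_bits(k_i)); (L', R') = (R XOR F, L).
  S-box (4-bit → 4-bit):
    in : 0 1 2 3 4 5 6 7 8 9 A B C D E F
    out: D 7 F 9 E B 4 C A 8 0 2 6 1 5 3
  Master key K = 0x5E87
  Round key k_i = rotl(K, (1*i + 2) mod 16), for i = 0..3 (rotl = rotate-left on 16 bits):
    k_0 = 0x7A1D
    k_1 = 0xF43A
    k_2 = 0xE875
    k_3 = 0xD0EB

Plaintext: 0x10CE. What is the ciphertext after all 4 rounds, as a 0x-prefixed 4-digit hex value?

s_0 = plaintext = 0x10CE
s_1 = Round(s_0, k_0) = 0xCE09
s_2 = Round(s_1, k_1) = 0x0957
s_3 = Round(s_2, k_2) = 0x57F6
s_4 = Round(s_3, k_3) = 0xF626

0xF626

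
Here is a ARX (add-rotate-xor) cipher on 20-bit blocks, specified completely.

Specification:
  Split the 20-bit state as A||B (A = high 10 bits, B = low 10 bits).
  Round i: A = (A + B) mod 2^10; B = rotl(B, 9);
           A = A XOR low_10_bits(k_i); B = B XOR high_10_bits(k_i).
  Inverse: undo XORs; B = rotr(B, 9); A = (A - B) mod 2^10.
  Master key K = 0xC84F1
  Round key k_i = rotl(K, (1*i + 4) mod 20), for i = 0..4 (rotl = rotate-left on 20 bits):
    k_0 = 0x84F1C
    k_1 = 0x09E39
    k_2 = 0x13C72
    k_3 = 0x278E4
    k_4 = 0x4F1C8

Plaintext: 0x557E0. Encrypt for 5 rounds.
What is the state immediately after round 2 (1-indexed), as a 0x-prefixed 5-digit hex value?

0x0D7D6

s_0 = plaintext = 0x557E0
s_1 = Round(s_0, k_0) = 0x8A7E3
s_2 = Round(s_1, k_1) = 0x0D7D6
s_3 = Round(s_2, k_2) = 0x1E5A4
s_4 = Round(s_3, k_3) = 0xBE44C
s_5 = Round(s_4, k_4) = 0xA351A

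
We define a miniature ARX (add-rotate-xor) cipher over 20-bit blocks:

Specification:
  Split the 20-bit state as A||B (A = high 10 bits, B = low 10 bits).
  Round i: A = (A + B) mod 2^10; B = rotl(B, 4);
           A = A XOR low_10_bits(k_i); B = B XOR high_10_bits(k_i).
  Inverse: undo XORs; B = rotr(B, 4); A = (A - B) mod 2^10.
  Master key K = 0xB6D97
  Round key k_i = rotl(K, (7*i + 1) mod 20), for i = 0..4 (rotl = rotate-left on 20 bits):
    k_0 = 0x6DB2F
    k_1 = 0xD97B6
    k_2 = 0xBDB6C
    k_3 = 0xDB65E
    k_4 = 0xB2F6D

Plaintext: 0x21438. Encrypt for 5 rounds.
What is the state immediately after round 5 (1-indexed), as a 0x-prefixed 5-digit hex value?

0x0D69F

s_0 = plaintext = 0x21438
s_1 = Round(s_0, k_0) = 0xE4A36
s_2 = Round(s_1, k_1) = 0x9F80D
s_3 = Round(s_2, k_2) = 0x79E26
s_4 = Round(s_3, k_3) = 0x94D05
s_5 = Round(s_4, k_4) = 0x0D69F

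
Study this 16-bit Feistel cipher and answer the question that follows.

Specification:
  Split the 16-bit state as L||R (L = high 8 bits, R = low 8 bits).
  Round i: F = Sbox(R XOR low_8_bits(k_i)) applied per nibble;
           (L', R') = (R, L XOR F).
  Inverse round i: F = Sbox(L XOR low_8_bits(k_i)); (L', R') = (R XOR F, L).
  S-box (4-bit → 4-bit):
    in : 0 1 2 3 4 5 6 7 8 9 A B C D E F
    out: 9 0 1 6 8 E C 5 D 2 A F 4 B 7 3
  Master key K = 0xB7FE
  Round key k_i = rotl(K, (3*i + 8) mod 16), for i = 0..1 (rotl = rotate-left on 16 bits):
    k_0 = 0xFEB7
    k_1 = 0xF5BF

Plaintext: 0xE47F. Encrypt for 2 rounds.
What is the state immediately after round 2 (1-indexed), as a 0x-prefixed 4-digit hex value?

s_0 = plaintext = 0xE47F
s_1 = Round(s_0, k_0) = 0x7FA9
s_2 = Round(s_1, k_1) = 0xA973

0xA973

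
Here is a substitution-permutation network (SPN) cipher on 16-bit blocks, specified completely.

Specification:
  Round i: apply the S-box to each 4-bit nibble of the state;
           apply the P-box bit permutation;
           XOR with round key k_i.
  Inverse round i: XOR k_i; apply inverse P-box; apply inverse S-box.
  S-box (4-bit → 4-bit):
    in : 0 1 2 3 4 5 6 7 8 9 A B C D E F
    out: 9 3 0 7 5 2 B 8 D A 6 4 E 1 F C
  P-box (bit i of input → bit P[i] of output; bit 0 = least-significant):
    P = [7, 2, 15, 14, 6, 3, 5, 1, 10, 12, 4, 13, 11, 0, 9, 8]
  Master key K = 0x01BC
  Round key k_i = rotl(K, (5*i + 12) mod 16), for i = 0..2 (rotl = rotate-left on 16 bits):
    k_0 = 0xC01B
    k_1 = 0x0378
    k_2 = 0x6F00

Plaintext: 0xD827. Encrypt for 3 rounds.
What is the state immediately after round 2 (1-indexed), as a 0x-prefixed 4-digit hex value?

0xB12B

s_0 = plaintext = 0xD827
s_1 = Round(s_0, k_0) = 0xAC0B
s_2 = Round(s_1, k_1) = 0xB12B
s_3 = Round(s_2, k_2) = 0xF900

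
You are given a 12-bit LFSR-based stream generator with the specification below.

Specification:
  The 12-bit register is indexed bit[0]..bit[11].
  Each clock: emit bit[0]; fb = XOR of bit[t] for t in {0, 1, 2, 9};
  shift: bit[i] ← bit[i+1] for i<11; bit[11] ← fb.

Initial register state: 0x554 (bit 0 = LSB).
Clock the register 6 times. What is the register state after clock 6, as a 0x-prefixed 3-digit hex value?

0x855

reg_0 = 0x554
clock 1: out=0, reg = 0xAAA
clock 2: out=0, reg = 0x555
clock 3: out=1, reg = 0x2AA
clock 4: out=0, reg = 0x155
clock 5: out=1, reg = 0x0AA
clock 6: out=0, reg = 0x855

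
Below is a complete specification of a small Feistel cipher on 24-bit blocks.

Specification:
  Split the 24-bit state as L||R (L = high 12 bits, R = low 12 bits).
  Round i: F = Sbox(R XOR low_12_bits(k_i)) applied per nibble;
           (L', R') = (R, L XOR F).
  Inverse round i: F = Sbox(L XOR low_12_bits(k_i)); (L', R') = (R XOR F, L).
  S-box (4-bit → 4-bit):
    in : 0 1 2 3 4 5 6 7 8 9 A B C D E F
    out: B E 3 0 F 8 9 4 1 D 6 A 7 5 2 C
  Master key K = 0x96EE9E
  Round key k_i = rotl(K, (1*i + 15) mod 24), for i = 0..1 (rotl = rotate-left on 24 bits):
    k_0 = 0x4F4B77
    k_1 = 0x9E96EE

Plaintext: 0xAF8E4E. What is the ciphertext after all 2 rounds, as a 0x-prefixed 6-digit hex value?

s_0 = plaintext = 0xAF8E4E
s_1 = Round(s_0, k_0) = 0xE4E2F5
s_2 = Round(s_1, k_1) = 0x2F51A4

0x2F51A4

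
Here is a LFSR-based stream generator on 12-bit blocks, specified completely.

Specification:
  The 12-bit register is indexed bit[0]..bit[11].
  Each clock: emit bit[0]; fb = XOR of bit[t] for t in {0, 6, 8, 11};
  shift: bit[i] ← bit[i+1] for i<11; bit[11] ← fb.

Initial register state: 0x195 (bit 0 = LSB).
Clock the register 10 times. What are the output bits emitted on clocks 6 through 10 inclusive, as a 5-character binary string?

reg_0 = 0x195
clock 1: out=1, reg = 0x0CA
clock 2: out=0, reg = 0x865
clock 3: out=1, reg = 0xC32
clock 4: out=0, reg = 0xE19
clock 5: out=1, reg = 0x70C
clock 6: out=0, reg = 0xB86
clock 7: out=0, reg = 0x5C3
clock 8: out=1, reg = 0xAE1
clock 9: out=1, reg = 0xD70
clock 10: out=0, reg = 0xEB8

00110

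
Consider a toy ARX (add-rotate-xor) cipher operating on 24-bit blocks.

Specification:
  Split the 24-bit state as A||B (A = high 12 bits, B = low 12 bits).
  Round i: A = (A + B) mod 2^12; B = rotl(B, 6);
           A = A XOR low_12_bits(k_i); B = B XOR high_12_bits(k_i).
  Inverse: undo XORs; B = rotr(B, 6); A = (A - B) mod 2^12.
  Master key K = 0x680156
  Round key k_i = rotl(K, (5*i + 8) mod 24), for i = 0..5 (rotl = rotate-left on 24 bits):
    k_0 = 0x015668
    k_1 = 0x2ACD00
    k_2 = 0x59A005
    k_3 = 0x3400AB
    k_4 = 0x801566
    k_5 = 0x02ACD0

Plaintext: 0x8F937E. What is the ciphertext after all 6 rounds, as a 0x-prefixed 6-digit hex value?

s_0 = plaintext = 0x8F937E
s_1 = Round(s_0, k_0) = 0xA1FF98
s_2 = Round(s_1, k_1) = 0x4B7492
s_3 = Round(s_2, k_2) = 0x94C108
s_4 = Round(s_3, k_3) = 0xAFF144
s_5 = Round(s_4, k_4) = 0x925904
s_6 = Round(s_5, k_5) = 0xEF910E

0xEF910E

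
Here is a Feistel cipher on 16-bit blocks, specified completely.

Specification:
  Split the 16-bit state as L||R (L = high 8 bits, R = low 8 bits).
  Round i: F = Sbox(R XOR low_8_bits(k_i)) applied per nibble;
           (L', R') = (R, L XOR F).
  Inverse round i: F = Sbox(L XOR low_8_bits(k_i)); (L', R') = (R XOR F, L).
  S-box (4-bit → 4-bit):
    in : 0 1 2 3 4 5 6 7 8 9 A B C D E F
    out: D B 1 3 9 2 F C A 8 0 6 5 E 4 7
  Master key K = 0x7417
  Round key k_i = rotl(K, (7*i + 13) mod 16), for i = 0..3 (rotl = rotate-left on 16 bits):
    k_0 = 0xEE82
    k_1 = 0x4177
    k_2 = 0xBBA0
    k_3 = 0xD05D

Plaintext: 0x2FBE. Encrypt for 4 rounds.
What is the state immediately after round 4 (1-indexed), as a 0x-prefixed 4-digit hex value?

s_0 = plaintext = 0x2FBE
s_1 = Round(s_0, k_0) = 0xBE1A
s_2 = Round(s_1, k_1) = 0x1A40
s_3 = Round(s_2, k_2) = 0x4057
s_4 = Round(s_3, k_3) = 0x5790

0x5790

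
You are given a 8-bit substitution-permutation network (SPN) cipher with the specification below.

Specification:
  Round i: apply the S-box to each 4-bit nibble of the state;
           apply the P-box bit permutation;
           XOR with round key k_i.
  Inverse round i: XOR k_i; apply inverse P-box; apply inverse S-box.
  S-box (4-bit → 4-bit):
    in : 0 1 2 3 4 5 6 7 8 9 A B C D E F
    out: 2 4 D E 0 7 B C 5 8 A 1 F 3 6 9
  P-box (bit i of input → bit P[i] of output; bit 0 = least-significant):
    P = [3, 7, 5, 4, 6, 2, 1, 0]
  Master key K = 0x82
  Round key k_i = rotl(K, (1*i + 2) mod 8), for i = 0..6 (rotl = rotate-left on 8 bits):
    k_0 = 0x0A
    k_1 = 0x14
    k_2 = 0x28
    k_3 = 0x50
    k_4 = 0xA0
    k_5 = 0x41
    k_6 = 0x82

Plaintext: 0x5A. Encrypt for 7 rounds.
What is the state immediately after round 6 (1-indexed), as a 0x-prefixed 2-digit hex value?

s_0 = plaintext = 0x5A
s_1 = Round(s_0, k_0) = 0xDC
s_2 = Round(s_1, k_1) = 0xE8
s_3 = Round(s_2, k_2) = 0x06
s_4 = Round(s_3, k_3) = 0xCC
s_5 = Round(s_4, k_4) = 0x5F
s_6 = Round(s_5, k_5) = 0x1F
s_7 = Round(s_6, k_6) = 0x98

0x1F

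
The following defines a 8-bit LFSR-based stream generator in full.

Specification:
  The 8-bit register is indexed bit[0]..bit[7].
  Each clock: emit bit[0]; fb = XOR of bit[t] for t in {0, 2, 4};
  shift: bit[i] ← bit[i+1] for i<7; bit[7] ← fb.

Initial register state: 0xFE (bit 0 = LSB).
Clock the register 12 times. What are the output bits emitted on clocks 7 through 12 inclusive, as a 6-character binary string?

reg_0 = 0xFE
clock 1: out=0, reg = 0x7F
clock 2: out=1, reg = 0xBF
clock 3: out=1, reg = 0xDF
clock 4: out=1, reg = 0xEF
clock 5: out=1, reg = 0x77
clock 6: out=1, reg = 0xBB
clock 7: out=1, reg = 0x5D
clock 8: out=1, reg = 0xAE
clock 9: out=0, reg = 0xD7
clock 10: out=1, reg = 0xEB
clock 11: out=1, reg = 0xF5
clock 12: out=1, reg = 0xFA

110111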